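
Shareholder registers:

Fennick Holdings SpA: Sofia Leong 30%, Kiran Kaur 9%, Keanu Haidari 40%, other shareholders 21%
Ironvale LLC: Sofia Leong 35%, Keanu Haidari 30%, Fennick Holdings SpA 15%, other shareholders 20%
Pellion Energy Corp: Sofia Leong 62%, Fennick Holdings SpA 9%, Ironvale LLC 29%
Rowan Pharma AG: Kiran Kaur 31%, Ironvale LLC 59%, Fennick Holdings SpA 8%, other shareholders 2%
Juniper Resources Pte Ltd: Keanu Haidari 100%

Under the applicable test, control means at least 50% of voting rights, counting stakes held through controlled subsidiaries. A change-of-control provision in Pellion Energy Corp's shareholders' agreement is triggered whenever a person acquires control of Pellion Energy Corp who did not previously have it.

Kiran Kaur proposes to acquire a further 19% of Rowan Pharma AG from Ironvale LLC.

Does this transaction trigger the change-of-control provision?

The purchase adds only to Kiran's holdings (Ironvale's stake shrinks), so Kiran is the only person who could newly come to control Pellion.
Kiran's largest direct stake is 31% in Rowan, which does not meet the threshold, so Kiran controls no company.
Neither Kiran nor any entity Kiran controls holds any voting interest in Pellion.
So before the transaction, Kiran does not control Pellion.
After the purchase, Kiran's direct stake in Rowan rises to 31% + 19% = 50%, and Ironvale's stake falls to 40%.
Kiran holds 50% of Rowan, so Kiran controls Rowan.
After the transaction, neither Kiran nor any entity Kiran controls holds a voting interest in Pellion, so Kiran still does not control it.
No new person acquires control, so the clause is not triggered.

No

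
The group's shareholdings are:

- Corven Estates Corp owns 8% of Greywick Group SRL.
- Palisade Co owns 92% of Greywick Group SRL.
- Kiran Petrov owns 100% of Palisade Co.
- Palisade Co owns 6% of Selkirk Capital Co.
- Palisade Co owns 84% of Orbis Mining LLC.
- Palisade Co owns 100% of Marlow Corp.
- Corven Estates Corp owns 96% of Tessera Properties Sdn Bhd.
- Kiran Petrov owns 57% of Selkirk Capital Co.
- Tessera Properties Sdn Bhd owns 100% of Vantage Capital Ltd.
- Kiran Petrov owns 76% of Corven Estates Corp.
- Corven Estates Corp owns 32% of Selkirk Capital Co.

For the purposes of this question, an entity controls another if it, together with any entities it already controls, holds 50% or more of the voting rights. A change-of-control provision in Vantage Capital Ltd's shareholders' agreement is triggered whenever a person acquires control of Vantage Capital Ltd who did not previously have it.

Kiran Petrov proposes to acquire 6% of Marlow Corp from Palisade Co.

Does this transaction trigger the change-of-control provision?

No

The purchase adds only to Kiran's holdings (Palisade's stake shrinks), so Kiran is the only person who could newly come to control Vantage.
Kiran holds 76% of Corven, so Kiran controls Corven.
Corven holds 96% of Tessera, so Kiran controls Tessera.
Tessera holds 100% of Vantage, so Kiran controls Vantage.
So Kiran already controls Vantage before the transaction.
After the purchase, Kiran holds 6% of Marlow directly, and Palisade's stake falls to 94%.
Kiran controlled Vantage already, so this is not a new person acquiring control; every other person's position is unchanged or reduced.
No new person acquires control, so the clause is not triggered.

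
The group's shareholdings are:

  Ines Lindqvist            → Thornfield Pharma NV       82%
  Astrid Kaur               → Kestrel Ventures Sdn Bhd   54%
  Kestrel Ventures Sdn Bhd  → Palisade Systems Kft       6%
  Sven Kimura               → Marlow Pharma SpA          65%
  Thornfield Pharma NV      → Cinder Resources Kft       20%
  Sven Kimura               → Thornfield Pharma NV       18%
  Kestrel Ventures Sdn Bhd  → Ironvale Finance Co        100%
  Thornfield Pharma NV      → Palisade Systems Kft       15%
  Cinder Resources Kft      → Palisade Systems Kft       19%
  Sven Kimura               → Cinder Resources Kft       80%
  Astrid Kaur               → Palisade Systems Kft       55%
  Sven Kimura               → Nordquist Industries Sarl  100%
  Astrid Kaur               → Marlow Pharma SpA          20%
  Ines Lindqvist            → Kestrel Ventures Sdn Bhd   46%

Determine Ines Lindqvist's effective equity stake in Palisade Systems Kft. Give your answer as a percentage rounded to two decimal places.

18.18%

Ines reaches Palisade along 3 paths.
Via Kestrel: 46% × 6% = 2.76%.
Via Thornfield: 82% × 15% = 12.3%.
Via Thornfield → Cinder: 82% × 20% × 19% = 3.116%.
Total: 2.76% + 12.3% + 3.116% = 18.176%.
Rounded: 18.18%.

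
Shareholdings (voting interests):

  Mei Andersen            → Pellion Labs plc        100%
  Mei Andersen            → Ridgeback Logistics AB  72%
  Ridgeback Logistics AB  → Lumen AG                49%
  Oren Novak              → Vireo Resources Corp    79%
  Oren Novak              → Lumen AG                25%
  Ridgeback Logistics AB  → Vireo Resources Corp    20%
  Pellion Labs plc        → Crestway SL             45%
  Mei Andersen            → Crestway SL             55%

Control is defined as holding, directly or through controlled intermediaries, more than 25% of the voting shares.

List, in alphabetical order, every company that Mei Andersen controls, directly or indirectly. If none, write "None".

Mei holds 100% of Pellion, so Mei controls Pellion.
Mei holds 72% of Ridgeback, so Mei controls Ridgeback.
Pellion and Mei together hold 45% + 55% = 100% of Crestway, so Mei controls Crestway.
Ridgeback holds 49% of Lumen, so Mei controls Lumen.
No other company's threshold is met.

Crestway SL, Lumen AG, Pellion Labs plc, Ridgeback Logistics AB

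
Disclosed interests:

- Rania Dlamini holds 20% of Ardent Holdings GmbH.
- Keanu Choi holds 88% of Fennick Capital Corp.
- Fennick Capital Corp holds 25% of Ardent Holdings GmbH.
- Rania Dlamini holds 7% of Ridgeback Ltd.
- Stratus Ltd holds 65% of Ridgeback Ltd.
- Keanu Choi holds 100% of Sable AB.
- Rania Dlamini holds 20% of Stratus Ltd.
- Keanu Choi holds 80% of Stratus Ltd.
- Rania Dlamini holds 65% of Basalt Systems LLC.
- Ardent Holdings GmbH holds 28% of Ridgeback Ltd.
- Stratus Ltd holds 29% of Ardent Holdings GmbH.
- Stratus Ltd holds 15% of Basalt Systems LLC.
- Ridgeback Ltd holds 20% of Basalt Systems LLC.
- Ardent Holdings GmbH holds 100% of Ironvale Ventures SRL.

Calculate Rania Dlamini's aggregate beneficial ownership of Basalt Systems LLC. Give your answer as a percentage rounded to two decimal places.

Rania reaches Basalt along 6 paths.
Via Stratus: 20% × 15% = 3%.
Direct stake: 65% = 65%.
Via Stratus → Ridgeback: 20% × 65% × 20% = 2.6%.
Via Ridgeback: 7% × 20% = 1.4%.
Via Ardent → Ridgeback: 20% × 28% × 20% = 1.12%.
Via Stratus → Ardent → Ridgeback: 20% × 29% × 28% × 20% = 0.3248%.
Total: 3% + 65% + 2.6% + 1.4% + 1.12% + 0.3248% = 73.4448%.
Rounded: 73.44%.

73.44%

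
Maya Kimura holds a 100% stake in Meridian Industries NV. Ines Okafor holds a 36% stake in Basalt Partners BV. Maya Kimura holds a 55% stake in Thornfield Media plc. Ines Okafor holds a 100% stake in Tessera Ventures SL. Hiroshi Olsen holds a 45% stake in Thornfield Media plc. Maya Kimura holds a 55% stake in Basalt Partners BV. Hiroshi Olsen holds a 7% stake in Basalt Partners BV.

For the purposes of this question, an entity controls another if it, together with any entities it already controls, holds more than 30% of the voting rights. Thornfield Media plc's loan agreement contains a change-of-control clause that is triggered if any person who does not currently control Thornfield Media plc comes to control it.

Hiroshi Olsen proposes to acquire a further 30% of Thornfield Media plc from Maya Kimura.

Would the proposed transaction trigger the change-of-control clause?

The purchase adds only to Hiroshi's holdings (Maya's stake shrinks), so Hiroshi is the only person who could newly come to control Thornfield.
Hiroshi holds 45% of Thornfield, so Hiroshi controls Thornfield.
So Hiroshi already controls Thornfield before the transaction.
After the purchase, Hiroshi's direct stake in Thornfield rises to 45% + 30% = 75%, and Maya's stake falls to 25%.
Hiroshi controlled Thornfield already, so this is not a new person acquiring control; every other person's position is unchanged or reduced.
No new person acquires control, so the clause is not triggered.

No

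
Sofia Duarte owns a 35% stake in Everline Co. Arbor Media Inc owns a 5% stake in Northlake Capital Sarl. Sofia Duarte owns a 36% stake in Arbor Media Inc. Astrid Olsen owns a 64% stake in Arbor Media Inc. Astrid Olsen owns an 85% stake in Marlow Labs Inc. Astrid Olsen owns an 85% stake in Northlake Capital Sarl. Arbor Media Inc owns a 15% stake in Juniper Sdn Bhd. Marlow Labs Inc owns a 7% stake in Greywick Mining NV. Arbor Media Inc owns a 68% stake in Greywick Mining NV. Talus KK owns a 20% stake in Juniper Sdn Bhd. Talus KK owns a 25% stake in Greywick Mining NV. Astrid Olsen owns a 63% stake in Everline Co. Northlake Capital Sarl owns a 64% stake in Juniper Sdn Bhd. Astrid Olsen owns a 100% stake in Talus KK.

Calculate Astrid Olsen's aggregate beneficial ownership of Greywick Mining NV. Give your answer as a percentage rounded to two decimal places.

Astrid reaches Greywick along 3 paths.
Via Talus: 100% × 25% = 25%.
Via Marlow: 85% × 7% = 5.95%.
Via Arbor: 64% × 68% = 43.52%.
Total: 25% + 5.95% + 43.52% = 74.47%.

74.47%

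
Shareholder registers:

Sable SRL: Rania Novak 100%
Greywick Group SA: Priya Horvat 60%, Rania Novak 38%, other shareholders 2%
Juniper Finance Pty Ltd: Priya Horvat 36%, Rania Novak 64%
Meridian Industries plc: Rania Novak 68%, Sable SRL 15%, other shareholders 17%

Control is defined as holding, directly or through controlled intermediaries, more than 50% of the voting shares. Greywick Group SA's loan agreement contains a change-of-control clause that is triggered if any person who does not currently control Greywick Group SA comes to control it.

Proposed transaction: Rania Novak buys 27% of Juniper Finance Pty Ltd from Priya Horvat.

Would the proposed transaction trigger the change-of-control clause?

The purchase adds only to Rania's holdings (Priya's stake shrinks), so Rania is the only person who could newly come to control Greywick.
Rania holds 100% of Sable, so Rania controls Sable.
Rania holds 64% of Juniper, so Rania controls Juniper.
Rania and Sable together hold 68% + 15% = 83% of Meridian, so Rania controls Meridian.
In Greywick, Rania's side holds only 38%, not > 50%.
So before the transaction, Rania does not control Greywick.
After the purchase, Rania's direct stake in Juniper rises to 64% + 27% = 91%, and Priya's stake falls to 9%.
Rania holds 91% of Juniper, so Rania controls Juniper.
After the transaction, Rania's side holds 38% of Greywick, not > 50%, so Rania still does not control Greywick.
No new person acquires control, so the clause is not triggered.

No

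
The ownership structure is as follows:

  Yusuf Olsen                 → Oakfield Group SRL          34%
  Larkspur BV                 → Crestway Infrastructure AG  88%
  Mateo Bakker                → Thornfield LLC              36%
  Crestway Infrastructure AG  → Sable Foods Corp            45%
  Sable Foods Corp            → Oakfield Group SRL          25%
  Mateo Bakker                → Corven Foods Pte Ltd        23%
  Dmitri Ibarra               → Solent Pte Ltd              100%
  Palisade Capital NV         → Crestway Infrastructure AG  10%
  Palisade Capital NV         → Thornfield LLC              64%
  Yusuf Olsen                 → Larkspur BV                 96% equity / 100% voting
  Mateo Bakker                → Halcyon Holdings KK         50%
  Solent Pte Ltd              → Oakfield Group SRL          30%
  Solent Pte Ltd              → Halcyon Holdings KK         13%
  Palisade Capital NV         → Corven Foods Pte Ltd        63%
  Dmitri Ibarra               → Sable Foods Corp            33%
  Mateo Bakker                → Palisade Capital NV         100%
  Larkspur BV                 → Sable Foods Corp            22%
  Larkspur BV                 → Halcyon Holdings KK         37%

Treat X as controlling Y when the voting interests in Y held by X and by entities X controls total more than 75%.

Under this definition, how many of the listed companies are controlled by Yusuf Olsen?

Yusuf holds 100% of Larkspur, so Yusuf controls Larkspur.
Larkspur holds 88% of Crestway, so Yusuf controls Crestway.
No other company's threshold is met.
Yusuf controls 2 companies.

2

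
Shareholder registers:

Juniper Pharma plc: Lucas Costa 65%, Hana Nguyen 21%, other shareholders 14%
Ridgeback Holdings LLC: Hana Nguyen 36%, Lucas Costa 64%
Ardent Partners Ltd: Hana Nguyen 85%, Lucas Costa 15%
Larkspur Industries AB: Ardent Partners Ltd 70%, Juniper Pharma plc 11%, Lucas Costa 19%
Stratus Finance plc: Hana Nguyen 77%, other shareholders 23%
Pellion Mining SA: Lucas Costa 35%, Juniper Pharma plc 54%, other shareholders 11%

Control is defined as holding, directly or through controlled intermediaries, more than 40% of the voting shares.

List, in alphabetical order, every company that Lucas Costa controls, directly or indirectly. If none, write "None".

Juniper Pharma plc, Pellion Mining SA, Ridgeback Holdings LLC

Lucas holds 65% of Juniper, so Lucas controls Juniper.
Lucas holds 64% of Ridgeback, so Lucas controls Ridgeback.
Lucas and Juniper together hold 35% + 54% = 89% of Pellion, so Lucas controls Pellion.
No other company's threshold is met.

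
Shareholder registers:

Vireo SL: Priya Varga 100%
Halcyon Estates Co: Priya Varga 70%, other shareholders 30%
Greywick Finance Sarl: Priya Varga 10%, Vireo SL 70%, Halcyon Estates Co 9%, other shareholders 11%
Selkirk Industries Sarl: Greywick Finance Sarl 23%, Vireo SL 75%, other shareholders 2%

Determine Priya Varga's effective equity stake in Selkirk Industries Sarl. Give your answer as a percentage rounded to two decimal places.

Priya reaches Selkirk along 4 paths.
Via Greywick: 10% × 23% = 2.3%.
Via Vireo → Greywick: 100% × 70% × 23% = 16.1%.
Via Halcyon → Greywick: 70% × 9% × 23% = 1.449%.
Via Vireo: 100% × 75% = 75%.
Total: 2.3% + 16.1% + 1.449% + 75% = 94.849%.
Rounded: 94.85%.

94.85%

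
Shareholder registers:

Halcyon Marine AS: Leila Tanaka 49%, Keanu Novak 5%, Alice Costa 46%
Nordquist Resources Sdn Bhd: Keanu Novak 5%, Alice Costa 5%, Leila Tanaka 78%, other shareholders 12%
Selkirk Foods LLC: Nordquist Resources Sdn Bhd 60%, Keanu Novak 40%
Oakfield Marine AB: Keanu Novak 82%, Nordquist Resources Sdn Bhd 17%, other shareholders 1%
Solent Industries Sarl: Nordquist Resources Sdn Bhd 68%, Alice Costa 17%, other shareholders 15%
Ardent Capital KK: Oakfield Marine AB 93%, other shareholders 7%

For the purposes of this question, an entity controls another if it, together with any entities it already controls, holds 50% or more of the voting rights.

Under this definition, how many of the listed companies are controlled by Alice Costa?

Alice's largest direct stake is 46% in Halcyon, which does not meet the threshold.
Alice controls 0 companies.

0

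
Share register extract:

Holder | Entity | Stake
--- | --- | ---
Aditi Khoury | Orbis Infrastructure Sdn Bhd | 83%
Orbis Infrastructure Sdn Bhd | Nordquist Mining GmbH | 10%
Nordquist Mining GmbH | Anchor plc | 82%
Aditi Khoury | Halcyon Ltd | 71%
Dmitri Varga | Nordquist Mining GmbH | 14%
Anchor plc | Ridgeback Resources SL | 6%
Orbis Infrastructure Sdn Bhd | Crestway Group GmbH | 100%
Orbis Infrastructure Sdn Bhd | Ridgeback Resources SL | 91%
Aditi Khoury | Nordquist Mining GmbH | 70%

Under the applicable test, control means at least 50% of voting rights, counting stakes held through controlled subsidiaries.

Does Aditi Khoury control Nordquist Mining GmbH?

Yes

Aditi holds 83% of Orbis, so Aditi controls Orbis.
Orbis and Aditi together hold 10% + 70% = 80% of Nordquist, so Aditi controls Nordquist.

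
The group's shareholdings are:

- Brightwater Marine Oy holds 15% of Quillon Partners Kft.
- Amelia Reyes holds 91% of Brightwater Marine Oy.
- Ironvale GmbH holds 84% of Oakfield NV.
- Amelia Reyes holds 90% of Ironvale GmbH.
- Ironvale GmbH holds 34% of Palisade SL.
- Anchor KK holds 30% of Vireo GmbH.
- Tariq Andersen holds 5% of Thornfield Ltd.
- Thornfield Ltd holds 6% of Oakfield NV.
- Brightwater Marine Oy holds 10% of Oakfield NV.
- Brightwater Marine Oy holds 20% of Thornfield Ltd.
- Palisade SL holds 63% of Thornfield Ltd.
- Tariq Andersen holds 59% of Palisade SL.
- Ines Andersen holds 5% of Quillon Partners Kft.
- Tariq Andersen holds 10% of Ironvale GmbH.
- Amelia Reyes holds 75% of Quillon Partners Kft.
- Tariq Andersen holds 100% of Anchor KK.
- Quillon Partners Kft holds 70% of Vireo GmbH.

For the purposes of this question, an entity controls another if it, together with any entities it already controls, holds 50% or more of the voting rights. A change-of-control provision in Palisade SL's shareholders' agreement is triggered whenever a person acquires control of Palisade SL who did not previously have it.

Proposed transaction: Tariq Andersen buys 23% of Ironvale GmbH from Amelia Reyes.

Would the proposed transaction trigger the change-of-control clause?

No

The purchase adds only to Tariq's holdings (Amelia's stake shrinks), so Tariq is the only person who could newly come to control Palisade.
Tariq holds 59% of Palisade, so Tariq controls Palisade.
So Tariq already controls Palisade before the transaction.
After the purchase, Tariq's direct stake in Ironvale rises to 10% + 23% = 33%, and Amelia's stake falls to 67%.
Tariq controlled Palisade already, so this is not a new person acquiring control; every other person's position is unchanged or reduced.
No new person acquires control, so the clause is not triggered.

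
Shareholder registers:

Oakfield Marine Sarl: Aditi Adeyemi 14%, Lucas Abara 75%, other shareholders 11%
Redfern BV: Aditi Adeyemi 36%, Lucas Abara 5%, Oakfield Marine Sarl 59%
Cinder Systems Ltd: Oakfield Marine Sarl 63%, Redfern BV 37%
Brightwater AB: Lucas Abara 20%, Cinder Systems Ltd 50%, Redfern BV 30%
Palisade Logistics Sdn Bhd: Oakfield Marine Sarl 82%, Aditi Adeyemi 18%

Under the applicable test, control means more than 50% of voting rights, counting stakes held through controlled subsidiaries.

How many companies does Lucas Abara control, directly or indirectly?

Lucas holds 75% of Oakfield, so Lucas controls Oakfield.
Lucas and Oakfield together hold 5% + 59% = 64% of Redfern, so Lucas controls Redfern.
Oakfield and Redfern together hold 63% + 37% = 100% of Cinder, so Lucas controls Cinder.
Lucas and Cinder and Redfern together hold 20% + 50% + 30% = 100% of Brightwater, so Lucas controls Brightwater.
Oakfield holds 82% of Palisade, so Lucas controls Palisade.
Lucas controls 5 companies.

5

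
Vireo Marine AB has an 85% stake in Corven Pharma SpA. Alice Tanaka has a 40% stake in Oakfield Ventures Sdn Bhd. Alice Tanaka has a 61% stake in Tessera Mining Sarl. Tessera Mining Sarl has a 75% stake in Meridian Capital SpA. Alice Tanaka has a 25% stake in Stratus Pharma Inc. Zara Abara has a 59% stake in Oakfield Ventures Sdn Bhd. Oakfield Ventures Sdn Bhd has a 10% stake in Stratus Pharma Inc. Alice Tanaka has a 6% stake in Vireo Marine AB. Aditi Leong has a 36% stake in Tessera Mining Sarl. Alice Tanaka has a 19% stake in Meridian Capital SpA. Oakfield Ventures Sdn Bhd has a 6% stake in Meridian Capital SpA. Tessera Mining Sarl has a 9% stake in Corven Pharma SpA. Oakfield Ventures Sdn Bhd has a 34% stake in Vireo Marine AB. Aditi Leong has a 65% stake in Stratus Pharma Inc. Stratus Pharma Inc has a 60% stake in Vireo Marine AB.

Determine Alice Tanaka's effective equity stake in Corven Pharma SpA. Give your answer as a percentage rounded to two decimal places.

Alice reaches Corven along 5 paths.
Via Tessera: 61% × 9% = 5.49%.
Via Stratus → Vireo: 25% × 60% × 85% = 12.75%.
Via Oakfield → Stratus → Vireo: 40% × 10% × 60% × 85% = 2.04%.
Via Oakfield → Vireo: 40% × 34% × 85% = 11.56%.
Via Vireo: 6% × 85% = 5.1%.
Total: 5.49% + 12.75% + 2.04% + 11.56% + 5.1% = 36.94%.

36.94%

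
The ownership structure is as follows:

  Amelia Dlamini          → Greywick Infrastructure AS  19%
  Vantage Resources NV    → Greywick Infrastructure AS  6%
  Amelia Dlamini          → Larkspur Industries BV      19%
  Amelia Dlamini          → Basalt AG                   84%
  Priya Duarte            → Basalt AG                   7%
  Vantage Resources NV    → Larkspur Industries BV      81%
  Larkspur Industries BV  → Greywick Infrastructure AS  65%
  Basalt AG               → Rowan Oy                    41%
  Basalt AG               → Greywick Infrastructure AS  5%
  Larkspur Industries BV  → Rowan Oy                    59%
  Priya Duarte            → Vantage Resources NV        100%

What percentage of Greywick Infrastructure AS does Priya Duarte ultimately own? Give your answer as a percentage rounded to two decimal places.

Priya reaches Greywick along 3 paths.
Via Vantage → Larkspur: 100% × 81% × 65% = 52.65%.
Via Basalt: 7% × 5% = 0.35%.
Via Vantage: 100% × 6% = 6%.
Total: 52.65% + 0.35% + 6% = 59%.
Rounded: 59.00%.

59.00%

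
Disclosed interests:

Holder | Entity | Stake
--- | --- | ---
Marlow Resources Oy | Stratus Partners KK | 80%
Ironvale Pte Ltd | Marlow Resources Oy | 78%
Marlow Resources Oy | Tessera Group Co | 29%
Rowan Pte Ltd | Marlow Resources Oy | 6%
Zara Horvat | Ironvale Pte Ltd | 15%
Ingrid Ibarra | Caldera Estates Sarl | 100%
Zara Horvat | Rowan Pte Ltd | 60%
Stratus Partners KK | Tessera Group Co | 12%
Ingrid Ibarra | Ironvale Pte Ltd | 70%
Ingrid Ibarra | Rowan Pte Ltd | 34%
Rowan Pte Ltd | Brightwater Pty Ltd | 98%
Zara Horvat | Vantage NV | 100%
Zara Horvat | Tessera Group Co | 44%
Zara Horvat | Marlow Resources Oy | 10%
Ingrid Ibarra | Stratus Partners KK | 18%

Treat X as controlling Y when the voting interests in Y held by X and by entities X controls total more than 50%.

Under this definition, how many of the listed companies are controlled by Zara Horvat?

Zara holds 60% of Rowan, so Zara controls Rowan.
Zara holds 100% of Vantage, so Zara controls Vantage.
Rowan holds 98% of Brightwater, so Zara controls Brightwater.
No other company's threshold is met.
Zara controls 3 companies.

3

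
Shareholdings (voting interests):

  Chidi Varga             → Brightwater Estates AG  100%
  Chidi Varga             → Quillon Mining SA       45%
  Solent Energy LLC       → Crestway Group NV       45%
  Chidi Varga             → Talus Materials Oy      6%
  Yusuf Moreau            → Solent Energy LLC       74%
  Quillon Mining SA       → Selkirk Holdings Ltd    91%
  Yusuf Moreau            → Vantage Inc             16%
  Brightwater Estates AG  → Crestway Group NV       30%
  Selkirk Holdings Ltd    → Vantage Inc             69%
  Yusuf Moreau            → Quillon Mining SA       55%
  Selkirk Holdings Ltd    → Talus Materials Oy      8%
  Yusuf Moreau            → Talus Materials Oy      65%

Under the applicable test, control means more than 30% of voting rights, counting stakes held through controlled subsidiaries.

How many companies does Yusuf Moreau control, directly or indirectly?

6

Yusuf holds 55% of Quillon, so Yusuf controls Quillon.
Yusuf holds 74% of Solent, so Yusuf controls Solent.
Quillon holds 91% of Selkirk, so Yusuf controls Selkirk.
Yusuf and Selkirk together hold 16% + 69% = 85% of Vantage, so Yusuf controls Vantage.
Yusuf and Selkirk together hold 65% + 8% = 73% of Talus, so Yusuf controls Talus.
Solent holds 45% of Crestway, so Yusuf controls Crestway.
No other company's threshold is met.
Yusuf controls 6 companies.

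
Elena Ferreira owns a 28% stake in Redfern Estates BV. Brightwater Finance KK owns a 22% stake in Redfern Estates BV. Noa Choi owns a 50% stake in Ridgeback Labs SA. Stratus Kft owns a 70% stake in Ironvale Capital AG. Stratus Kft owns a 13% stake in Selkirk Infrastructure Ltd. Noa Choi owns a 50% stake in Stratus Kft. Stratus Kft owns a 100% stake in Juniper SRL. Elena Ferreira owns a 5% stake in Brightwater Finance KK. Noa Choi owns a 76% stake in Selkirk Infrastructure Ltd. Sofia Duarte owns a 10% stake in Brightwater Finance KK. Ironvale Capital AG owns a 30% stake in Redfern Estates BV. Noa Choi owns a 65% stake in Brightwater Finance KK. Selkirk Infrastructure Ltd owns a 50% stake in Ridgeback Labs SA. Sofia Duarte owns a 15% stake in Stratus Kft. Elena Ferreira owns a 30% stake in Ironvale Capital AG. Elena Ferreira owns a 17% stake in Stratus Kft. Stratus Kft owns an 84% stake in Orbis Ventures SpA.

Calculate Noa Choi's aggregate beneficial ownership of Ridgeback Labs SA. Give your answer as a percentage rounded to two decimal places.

Noa reaches Ridgeback along 3 paths.
Direct stake: 50% = 50%.
Via Stratus → Selkirk: 50% × 13% × 50% = 3.25%.
Via Selkirk: 76% × 50% = 38%.
Total: 50% + 3.25% + 38% = 91.25%.

91.25%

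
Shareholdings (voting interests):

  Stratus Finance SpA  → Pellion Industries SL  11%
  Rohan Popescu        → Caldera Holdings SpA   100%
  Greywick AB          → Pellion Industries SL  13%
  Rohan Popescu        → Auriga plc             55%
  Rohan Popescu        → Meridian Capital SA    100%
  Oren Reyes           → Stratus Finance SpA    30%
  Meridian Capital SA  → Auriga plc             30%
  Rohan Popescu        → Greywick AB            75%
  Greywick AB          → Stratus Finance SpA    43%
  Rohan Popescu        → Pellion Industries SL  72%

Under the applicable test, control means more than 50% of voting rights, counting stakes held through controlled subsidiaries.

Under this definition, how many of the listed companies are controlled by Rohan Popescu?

5

Rohan holds 100% of Meridian, so Rohan controls Meridian.
Rohan holds 100% of Caldera, so Rohan controls Caldera.
Rohan holds 75% of Greywick, so Rohan controls Greywick.
Greywick and Rohan together hold 13% + 72% = 85% of Pellion, so Rohan controls Pellion.
Rohan and Meridian together hold 55% + 30% = 85% of Auriga, so Rohan controls Auriga.
No other company's threshold is met.
Rohan controls 5 companies.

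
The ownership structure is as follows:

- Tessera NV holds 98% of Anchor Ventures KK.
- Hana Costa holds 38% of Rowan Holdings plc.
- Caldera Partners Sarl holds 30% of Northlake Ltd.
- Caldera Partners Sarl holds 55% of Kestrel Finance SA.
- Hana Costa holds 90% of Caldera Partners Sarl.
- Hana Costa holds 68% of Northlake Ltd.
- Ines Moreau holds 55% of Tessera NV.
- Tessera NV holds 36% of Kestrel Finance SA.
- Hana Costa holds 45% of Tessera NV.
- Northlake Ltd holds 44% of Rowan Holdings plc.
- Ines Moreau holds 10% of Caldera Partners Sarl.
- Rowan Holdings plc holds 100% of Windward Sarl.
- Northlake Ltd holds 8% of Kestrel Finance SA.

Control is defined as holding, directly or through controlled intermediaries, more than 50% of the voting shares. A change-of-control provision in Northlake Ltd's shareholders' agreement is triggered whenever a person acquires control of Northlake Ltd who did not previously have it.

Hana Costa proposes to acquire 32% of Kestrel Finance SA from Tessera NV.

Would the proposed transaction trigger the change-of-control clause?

The purchase adds only to Hana's holdings (Tessera's stake shrinks), so Hana is the only person who could newly come to control Northlake.
Hana holds 90% of Caldera, so Hana controls Caldera.
Caldera and Hana together hold 30% + 68% = 98% of Northlake, so Hana controls Northlake.
So Hana already controls Northlake before the transaction.
After the purchase, Hana holds 32% of Kestrel directly, and Tessera's stake falls to 4%.
Hana controlled Northlake already, so this is not a new person acquiring control; every other person's position is unchanged or reduced.
No new person acquires control, so the clause is not triggered.

No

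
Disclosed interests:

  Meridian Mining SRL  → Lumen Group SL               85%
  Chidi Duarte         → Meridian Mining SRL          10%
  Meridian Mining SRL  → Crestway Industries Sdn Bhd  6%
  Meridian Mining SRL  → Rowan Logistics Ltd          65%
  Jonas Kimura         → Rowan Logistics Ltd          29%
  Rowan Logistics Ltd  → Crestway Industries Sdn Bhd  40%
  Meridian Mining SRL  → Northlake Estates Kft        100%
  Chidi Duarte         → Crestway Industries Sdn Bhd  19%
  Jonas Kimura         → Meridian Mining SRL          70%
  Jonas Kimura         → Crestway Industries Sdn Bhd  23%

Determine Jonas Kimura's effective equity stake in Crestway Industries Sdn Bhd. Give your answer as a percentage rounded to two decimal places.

Jonas reaches Crestway along 4 paths.
Direct stake: 23% = 23%.
Via Meridian → Rowan: 70% × 65% × 40% = 18.2%.
Via Rowan: 29% × 40% = 11.6%.
Via Meridian: 70% × 6% = 4.2%.
Total: 23% + 18.2% + 11.6% + 4.2% = 57%.
Rounded: 57.00%.

57.00%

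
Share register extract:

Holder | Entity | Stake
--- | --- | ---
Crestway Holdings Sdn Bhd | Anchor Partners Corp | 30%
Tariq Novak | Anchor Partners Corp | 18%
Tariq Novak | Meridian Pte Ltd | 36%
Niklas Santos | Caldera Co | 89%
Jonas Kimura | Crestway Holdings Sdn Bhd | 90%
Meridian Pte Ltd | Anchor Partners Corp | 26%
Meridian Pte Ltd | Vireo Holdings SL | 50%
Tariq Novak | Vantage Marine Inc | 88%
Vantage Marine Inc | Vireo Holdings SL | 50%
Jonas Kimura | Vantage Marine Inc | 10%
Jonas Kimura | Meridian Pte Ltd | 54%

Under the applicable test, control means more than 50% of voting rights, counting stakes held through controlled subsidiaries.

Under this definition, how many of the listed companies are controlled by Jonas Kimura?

3

Jonas holds 90% of Crestway, so Jonas controls Crestway.
Jonas holds 54% of Meridian, so Jonas controls Meridian.
Meridian and Crestway together hold 26% + 30% = 56% of Anchor, so Jonas controls Anchor.
No other company's threshold is met.
Jonas controls 3 companies.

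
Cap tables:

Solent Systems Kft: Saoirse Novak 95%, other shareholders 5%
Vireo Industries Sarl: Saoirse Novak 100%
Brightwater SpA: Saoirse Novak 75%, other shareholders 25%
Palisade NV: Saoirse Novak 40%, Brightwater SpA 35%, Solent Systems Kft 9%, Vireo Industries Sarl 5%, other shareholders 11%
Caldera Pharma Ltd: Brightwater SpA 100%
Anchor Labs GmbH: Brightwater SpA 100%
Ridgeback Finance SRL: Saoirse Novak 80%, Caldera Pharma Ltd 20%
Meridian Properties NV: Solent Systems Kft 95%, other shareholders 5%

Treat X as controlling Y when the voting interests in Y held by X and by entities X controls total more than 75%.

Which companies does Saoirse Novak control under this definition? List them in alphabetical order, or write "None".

Saoirse holds 95% of Solent, so Saoirse controls Solent.
Saoirse holds 100% of Vireo, so Saoirse controls Vireo.
Saoirse holds 80% of Ridgeback, so Saoirse controls Ridgeback.
Solent holds 95% of Meridian, so Saoirse controls Meridian.
No other company's threshold is met.

Meridian Properties NV, Ridgeback Finance SRL, Solent Systems Kft, Vireo Industries Sarl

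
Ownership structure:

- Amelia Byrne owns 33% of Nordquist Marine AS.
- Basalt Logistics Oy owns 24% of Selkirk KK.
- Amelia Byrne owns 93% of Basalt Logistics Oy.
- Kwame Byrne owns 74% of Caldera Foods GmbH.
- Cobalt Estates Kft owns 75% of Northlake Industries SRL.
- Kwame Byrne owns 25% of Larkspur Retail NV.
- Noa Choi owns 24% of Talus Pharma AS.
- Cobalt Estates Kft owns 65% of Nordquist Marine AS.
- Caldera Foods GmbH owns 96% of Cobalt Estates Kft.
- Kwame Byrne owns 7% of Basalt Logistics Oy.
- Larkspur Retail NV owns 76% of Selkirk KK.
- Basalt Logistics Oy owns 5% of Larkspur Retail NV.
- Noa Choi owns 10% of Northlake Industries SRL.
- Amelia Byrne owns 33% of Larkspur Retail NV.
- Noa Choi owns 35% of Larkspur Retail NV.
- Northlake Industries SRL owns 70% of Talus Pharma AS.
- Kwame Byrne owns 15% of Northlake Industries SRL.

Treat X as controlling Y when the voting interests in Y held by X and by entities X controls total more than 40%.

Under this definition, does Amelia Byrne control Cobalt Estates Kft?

Amelia holds 93% of Basalt, so Amelia controls Basalt.
Neither Amelia nor any entity Amelia controls holds any voting interest in Cobalt.
So Amelia does not control Cobalt.

No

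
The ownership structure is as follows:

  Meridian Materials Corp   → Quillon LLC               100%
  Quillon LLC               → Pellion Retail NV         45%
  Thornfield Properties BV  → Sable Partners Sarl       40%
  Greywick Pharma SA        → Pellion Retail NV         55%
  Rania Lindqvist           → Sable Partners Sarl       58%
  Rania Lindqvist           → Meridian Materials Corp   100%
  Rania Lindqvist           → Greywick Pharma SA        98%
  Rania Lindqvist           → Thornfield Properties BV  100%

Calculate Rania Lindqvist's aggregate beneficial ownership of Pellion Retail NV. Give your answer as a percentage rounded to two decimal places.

Rania reaches Pellion along 2 paths.
Via Greywick: 98% × 55% = 53.9%.
Via Meridian → Quillon: 100% × 100% × 45% = 45%.
Total: 53.9% + 45% = 98.9%.
Rounded: 98.90%.

98.90%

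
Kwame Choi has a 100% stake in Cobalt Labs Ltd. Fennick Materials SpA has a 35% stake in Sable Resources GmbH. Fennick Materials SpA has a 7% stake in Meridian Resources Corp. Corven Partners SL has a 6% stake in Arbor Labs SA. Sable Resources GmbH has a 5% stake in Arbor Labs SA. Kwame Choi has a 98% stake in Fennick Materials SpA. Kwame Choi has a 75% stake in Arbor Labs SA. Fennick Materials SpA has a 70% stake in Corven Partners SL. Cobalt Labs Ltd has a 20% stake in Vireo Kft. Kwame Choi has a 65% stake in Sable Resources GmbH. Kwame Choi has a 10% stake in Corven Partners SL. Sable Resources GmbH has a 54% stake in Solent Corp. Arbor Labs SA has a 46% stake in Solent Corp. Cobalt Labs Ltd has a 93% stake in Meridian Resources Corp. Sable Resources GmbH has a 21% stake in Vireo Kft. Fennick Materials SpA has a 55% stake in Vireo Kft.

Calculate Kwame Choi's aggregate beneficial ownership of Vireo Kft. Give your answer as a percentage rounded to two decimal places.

94.75%

Kwame reaches Vireo along 4 paths.
Via Cobalt: 100% × 20% = 20%.
Via Sable: 65% × 21% = 13.65%.
Via Fennick → Sable: 98% × 35% × 21% = 7.203%.
Via Fennick: 98% × 55% = 53.9%.
Total: 20% + 13.65% + 7.203% + 53.9% = 94.753%.
Rounded: 94.75%.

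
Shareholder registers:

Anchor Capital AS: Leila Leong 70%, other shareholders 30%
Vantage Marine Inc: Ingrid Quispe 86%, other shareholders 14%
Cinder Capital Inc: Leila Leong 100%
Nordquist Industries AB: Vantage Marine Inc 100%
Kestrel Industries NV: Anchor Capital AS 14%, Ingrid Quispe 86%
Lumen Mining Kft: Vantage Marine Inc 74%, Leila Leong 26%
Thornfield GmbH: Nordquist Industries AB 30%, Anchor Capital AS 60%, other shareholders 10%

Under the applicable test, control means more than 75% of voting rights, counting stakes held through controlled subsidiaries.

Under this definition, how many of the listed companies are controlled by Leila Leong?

1

Leila holds 100% of Cinder, so Leila controls Cinder.
No other company's threshold is met.
Leila controls 1 company.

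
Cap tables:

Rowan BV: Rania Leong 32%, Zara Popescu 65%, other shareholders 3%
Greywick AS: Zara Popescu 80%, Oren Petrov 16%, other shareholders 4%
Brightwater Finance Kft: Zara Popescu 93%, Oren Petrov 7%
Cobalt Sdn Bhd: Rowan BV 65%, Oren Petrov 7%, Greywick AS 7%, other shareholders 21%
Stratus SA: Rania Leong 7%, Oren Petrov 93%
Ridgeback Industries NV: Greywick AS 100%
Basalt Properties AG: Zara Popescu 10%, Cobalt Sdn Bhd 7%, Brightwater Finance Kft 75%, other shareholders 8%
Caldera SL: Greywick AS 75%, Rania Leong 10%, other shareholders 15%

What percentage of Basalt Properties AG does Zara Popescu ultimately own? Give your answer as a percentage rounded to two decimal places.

Zara reaches Basalt along 4 paths.
Direct stake: 10% = 10%.
Via Rowan → Cobalt: 65% × 65% × 7% = 2.9575%.
Via Greywick → Cobalt: 80% × 7% × 7% = 0.392%.
Via Brightwater: 93% × 75% = 69.75%.
Total: 10% + 2.9575% + 0.392% + 69.75% = 83.0995%.
Rounded: 83.10%.

83.10%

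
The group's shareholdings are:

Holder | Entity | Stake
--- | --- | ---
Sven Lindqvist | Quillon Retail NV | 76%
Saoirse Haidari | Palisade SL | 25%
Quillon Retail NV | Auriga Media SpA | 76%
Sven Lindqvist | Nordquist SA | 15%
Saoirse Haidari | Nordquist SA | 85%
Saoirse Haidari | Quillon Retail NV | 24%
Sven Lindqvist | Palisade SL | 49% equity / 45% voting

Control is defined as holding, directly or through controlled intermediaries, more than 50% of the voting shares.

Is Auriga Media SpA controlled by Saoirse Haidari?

Saoirse holds 85% of Nordquist, so Saoirse controls Nordquist.
Neither Saoirse nor any entity Saoirse controls holds any voting interest in Auriga.
So Saoirse does not control Auriga.

No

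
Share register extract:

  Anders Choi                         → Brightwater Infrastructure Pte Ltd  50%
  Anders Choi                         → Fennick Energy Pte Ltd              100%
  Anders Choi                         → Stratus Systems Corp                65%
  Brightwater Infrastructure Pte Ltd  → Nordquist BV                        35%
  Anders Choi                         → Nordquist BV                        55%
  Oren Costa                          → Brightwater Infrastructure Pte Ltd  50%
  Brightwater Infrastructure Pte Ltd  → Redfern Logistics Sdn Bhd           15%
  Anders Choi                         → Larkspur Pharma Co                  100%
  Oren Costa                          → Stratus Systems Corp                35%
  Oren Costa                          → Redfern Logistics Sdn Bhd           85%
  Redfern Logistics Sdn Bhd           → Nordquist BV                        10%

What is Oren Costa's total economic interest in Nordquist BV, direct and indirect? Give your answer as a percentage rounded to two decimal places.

Oren reaches Nordquist along 3 paths.
Via Brightwater: 50% × 35% = 17.5%.
Via Redfern: 85% × 10% = 8.5%.
Via Brightwater → Redfern: 50% × 15% × 10% = 0.75%.
Total: 17.5% + 8.5% + 0.75% = 26.75%.

26.75%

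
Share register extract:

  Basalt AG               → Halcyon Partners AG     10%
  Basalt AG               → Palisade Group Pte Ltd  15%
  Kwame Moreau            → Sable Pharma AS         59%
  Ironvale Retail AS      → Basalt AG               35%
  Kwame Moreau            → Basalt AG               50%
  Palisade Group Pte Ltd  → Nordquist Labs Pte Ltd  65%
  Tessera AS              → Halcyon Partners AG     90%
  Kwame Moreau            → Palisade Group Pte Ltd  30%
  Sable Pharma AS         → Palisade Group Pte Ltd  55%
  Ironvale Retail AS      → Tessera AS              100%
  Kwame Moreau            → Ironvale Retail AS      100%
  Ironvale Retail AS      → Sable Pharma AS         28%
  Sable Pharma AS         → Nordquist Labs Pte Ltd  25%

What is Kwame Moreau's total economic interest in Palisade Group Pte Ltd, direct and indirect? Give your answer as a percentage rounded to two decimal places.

Kwame reaches Palisade along 5 paths.
Direct stake: 30% = 30%.
Via Ironvale → Sable: 100% × 28% × 55% = 15.4%.
Via Sable: 59% × 55% = 32.45%.
Via Ironvale → Basalt: 100% × 35% × 15% = 5.25%.
Via Basalt: 50% × 15% = 7.5%.
Total: 30% + 15.4% + 32.45% + 5.25% + 7.5% = 90.6%.
Rounded: 90.60%.

90.60%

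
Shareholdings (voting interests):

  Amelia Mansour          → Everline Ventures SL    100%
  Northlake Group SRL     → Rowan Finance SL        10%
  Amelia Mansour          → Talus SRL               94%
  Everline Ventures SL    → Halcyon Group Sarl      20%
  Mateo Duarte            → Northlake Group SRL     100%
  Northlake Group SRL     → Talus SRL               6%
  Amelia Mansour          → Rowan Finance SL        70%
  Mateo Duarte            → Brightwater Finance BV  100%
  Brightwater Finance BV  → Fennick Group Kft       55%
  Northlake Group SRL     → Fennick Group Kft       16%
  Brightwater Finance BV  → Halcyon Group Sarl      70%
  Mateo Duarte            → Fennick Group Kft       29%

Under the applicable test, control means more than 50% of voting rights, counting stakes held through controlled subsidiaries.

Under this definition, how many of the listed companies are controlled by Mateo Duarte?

Mateo holds 100% of Northlake, so Mateo controls Northlake.
Mateo holds 100% of Brightwater, so Mateo controls Brightwater.
Brightwater holds 70% of Halcyon, so Mateo controls Halcyon.
Brightwater and Northlake and Mateo together hold 55% + 16% + 29% = 100% of Fennick, so Mateo controls Fennick.
No other company's threshold is met.
Mateo controls 4 companies.

4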